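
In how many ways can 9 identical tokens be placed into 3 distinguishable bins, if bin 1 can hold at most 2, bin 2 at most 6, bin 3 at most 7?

By stars and bars, unrestricted non-negative solutions to x_1+…+x_3 = 9 number C(9+2,2) = 55.
Subtract solutions that violate a single cap (substitute x_i' = x_i − (cap_i+1)): x_1 ≥ 3 gives C(8,2) = 28; x_2 ≥ 7 gives C(4,2) = 6; x_3 ≥ 8 gives C(3,2) = 3. Together 37.
No two caps can be exceeded simultaneously, so the pair terms are all 0.
By inclusion–exclusion the count is 55 − 37 + 0 = 18.

18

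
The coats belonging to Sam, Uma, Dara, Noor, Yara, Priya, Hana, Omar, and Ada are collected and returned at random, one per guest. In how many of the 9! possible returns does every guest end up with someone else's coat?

133496

This is the derangement count D_9: permutations of 9 items with no fixed point.
By inclusion–exclusion this is Σ_{j=0}^{9} (−1)^j C(9,j)·(9−j)!.
Computing: 362880 − 362880 + 181440 − 60480 + 15120 − 3024 + 504 − 72 + 9 − 1 = 133496.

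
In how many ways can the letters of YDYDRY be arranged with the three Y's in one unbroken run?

12

Treat the 3 copies of Y as a single block. The multiset to arrange is then {YYY, D, D, R}, 4 items in all.
That gives (4)!/(2!) = 12 arrangements.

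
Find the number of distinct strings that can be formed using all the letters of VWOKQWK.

The 7 letters of VWOKQWK have repeats: K appearing twice and W appearing twice.
The number of distinct arrangements is 7!/(2!·2!) = 5040/4 = 1260.

1260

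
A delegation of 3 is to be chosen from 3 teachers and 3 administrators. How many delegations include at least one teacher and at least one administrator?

18

Total 3-person selections from all 6: C(6,3) = 20.
Subtract selections that omit an entire group: no teachers → C(3,3) = 1; no administrators → C(3,3) = 1.
Both groups omitted at once is impossible, so 20 − 2 = 18.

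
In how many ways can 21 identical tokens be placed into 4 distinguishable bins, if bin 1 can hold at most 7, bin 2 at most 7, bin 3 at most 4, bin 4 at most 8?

55

By stars and bars, unrestricted non-negative solutions to x_1+…+x_4 = 21 number C(21+3,3) = 2024.
Subtract solutions that violate a single cap (substitute x_i' = x_i − (cap_i+1)): x_1 ≥ 8 gives C(16,3) = 560; x_2 ≥ 8 gives C(16,3) = 560; x_3 ≥ 5 gives C(19,3) = 969; x_4 ≥ 9 gives C(15,3) = 455. Together 2544.
Add back pairs where two caps are both exceeded: 56 + 165 + 35 + 165 + 35 + 120 = 576.
Subtract triples: 1 + 0 + 0 + 0 = 1.
By inclusion–exclusion the count is 2024 − 2544 + 576 − 1 = 55.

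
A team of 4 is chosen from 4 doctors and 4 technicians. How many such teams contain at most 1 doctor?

17

Split by how many doctors are chosen (0 through 1).
Sum: C(4,0)·C(4,4) + C(4,1)·C(4,3) = 1 + 16 = 17.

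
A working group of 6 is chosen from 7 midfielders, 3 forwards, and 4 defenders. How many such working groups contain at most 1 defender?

1218

Split by how many defenders are chosen (0 through 1).
Sum: C(4,0)·C(10,6) + C(4,1)·C(10,5) = 210 + 1008 = 1218.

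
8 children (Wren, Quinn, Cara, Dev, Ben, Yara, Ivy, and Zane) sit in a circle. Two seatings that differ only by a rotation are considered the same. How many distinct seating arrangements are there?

5040

Around a circle, 8 distinct people have 8!/8 = (7)! = 5040 rotationally distinct seatings.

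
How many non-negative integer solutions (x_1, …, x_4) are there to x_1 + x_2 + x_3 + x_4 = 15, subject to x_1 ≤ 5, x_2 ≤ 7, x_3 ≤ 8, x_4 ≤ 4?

Without the upper bounds there are C(18,3) = 816 ways to split 15 among 4 variables.
Subtract solutions that violate a single cap (substitute x_i' = x_i − (cap_i+1)): x_1 ≥ 6 gives C(12,3) = 220; x_2 ≥ 8 gives C(10,3) = 120; x_3 ≥ 9 gives C(9,3) = 84; x_4 ≥ 5 gives C(13,3) = 286. Together 710.
Add back pairs where two caps are both exceeded: 4 + 1 + 35 + 0 + 10 + 4 = 54.
By inclusion–exclusion the count is 816 − 710 + 54 = 160.

160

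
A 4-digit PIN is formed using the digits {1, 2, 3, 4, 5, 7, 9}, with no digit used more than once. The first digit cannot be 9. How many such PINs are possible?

720

The first digit has 7−1 = 6 choices (anything except 9).
The remaining 3 digits are filled from the other 6 symbols without repetition: 6 × 5 × 4 = 120.
Total: 6 × 120 = 720.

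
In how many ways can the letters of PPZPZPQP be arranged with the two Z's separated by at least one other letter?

There are 8!/(5!·2!) = 168 arrangements of PPZPZPQP in total.
If the two Z's are adjacent, glue them into one block, leaving 7 items to arrange: (7)!/(5!) = 42 ways.
Subtracting, 168 − 42 = 126 arrangements keep the Z's apart.

126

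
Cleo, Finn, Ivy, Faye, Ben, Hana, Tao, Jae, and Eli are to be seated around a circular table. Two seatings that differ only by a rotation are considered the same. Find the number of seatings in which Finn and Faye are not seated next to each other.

30240

Without the restriction there are (8)! = 40320 seatings.
Seatings with Finn beside Faye: treat them as a block with 2 internal orders, giving 2 × (7)! = 10080.
Subtracting, 40320 − 10080 = 30240.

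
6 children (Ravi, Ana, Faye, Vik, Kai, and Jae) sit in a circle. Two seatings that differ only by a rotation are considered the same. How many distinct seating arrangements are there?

120

Seat Ravi anywhere (absorbing the rotational symmetry), then permute the other 5: (5)! = 120.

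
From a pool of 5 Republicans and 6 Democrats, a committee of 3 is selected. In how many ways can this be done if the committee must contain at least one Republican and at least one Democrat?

With no constraint there are C(11,3) = 165 possible selections.
Subtract selections that omit an entire group: no Republicans → C(6,3) = 20; no Democrats → C(5,3) = 10.
Both groups omitted at once is impossible, so 165 − 30 = 135.

135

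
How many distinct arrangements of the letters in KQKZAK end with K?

With the last slot taken by K, it remains to arrange the other 5 letters (QKZAK).
Those 5 letters have K appearing twice, giving (5)!/(2!) = 60.

60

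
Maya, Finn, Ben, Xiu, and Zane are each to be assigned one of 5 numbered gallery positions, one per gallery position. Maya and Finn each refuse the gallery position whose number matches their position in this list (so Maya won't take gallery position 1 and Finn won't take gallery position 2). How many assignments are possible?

Let Aᵢ (for i ∈ {1, 2}) be the placements that put person i in their forbidden gallery position. Any j of these fix j positions, leaving (5−j)! ways to fill the rest, and there are C(2,j) ways to pick which j.
By inclusion–exclusion, the number of valid placements is Σ_{j=0}^{2} (−1)^j C(2,j)·(5−j)!.
Computing: 120 − 48 + 6 = 78.

78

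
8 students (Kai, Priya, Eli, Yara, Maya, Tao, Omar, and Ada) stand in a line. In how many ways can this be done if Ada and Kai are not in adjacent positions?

30240

There are 8! = 40320 arrangements in all. If Ada and Kai are adjacent, merging them into one block gives 2·(7)! = 10080 arrangements.
Complementary counting: 40320 − 10080 = 30240.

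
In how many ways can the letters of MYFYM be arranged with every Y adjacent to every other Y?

Treat the 2 copies of Y as a single block. The multiset to arrange is then {YY, F, M, M}, 4 items in all.
That gives (4)!/(2!) = 12 arrangements.

12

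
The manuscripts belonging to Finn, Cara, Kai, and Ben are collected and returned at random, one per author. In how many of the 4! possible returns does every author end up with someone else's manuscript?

9

Let Aᵢ be the assignments in which author i gets their own manuscript. We want the size of the complement of A₁∪…∪A_4.
By inclusion–exclusion this is Σ_{j=0}^{4} (−1)^j C(4,j)·(4−j)!.
Computing: 24 − 24 + 12 − 4 + 1 = 9.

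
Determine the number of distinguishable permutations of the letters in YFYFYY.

Letter multiplicities in YFYFYY: F×2, Y×4.
The number of distinct arrangements is 6!/(4!·2!) = 720/48 = 15.

15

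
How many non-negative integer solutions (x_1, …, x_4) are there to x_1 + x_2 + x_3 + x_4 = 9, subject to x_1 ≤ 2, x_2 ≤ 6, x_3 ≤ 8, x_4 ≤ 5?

106

Ignoring the caps, the number of non-negative solutions to x_1+…+x_4 = 9 is C(12,3) = 220.
Subtract solutions that violate a single cap (substitute x_i' = x_i − (cap_i+1)): x_1 ≥ 3 gives C(9,3) = 84; x_2 ≥ 7 gives C(5,3) = 10; x_3 ≥ 9 gives C(3,3) = 1; x_4 ≥ 6 gives C(6,3) = 20. Together 115.
Add back pairs where two caps are both exceeded: 0 + 0 + 1 + 0 + 0 + 0 = 1.
By inclusion–exclusion the count is 220 − 115 + 1 = 106.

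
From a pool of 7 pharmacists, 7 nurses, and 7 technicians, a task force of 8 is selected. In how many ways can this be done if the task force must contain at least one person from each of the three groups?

With no constraint there are C(21,8) = 203490 possible selections.
Subtract selections that omit an entire group: no pharmacists → C(14,8) = 3003; no nurses → C(14,8) = 3003; no technicians → C(14,8) = 3003.
Add back selections omitting two groups (i.e. drawn from a single group): C(7,8) + C(7,8) + C(7,8) = 0.
By inclusion–exclusion: 203490 − 9009 + 0 = 194481.

194481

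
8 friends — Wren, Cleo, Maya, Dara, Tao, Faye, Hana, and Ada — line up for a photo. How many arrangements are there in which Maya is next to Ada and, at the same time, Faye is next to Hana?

Treat {Maya,Ada} as one block (2 orders) and {Faye,Hana} as another (2 orders).
That leaves 6 units to arrange: 2 × 2 × 6! = 4 × 720 = 2880.

2880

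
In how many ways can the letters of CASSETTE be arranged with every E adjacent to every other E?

Treat the 2 copies of E as a single block. The multiset to arrange is then {EE, A, C, S, S, T, T}, 7 items in all.
That gives (7)!/(2!·2!) = 1260 arrangements.

1260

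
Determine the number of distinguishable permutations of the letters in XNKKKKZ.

XNKKKKZ has 7 letters with K appearing 4 times.
The number of distinct arrangements is 7!/(4!) = 5040/24 = 210.

210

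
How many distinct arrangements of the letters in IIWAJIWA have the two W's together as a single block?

Treat the 2 copies of W as a single block. The multiset to arrange is then {WW, A, A, I, I, I, J}, 7 items in all.
That gives (7)!/(3!·2!) = 420 arrangements.

420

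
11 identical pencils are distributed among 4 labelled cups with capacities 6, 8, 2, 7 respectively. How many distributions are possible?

139

By stars and bars, unrestricted non-negative solutions to x_1+…+x_4 = 11 number C(11+3,3) = 364.
Subtract solutions that violate a single cap (substitute x_i' = x_i − (cap_i+1)): x_1 ≥ 7 gives C(7,3) = 35; x_2 ≥ 9 gives C(5,3) = 10; x_3 ≥ 3 gives C(11,3) = 165; x_4 ≥ 8 gives C(6,3) = 20. Together 230.
Add back pairs where two caps are both exceeded: 0 + 4 + 0 + 0 + 0 + 1 = 5.
By inclusion–exclusion the count is 364 − 230 + 5 = 139.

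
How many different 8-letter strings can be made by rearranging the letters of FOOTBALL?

The 8 letters of FOOTBALL have repeats: L appearing twice and O appearing twice.
So there are 8! / (2!·2!) = 10080 distinguishable arrangements.

10080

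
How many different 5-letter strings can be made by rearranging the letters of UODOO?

20

Letter multiplicities in UODOO: D×1, O×3, U×1.
Dividing 5! = 120 by 3! = 6 for the repeated letters gives 20.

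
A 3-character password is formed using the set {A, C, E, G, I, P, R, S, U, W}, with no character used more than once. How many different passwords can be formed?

720

This is a permutation of 3 out of 10: P(10,3) = 10!/7!.
10 × 9 × 8 = 720.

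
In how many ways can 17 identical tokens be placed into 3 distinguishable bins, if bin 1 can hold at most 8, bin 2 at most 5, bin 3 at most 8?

Ignoring the caps, the number of non-negative solutions to x_1+…+x_3 = 17 is C(19,2) = 171.
Subtract solutions that violate a single cap (substitute x_i' = x_i − (cap_i+1)): x_1 ≥ 9 gives C(10,2) = 45; x_2 ≥ 6 gives C(13,2) = 78; x_3 ≥ 9 gives C(10,2) = 45. Together 168.
Add back pairs where two caps are both exceeded: 6 + 0 + 6 = 12.
By inclusion–exclusion the count is 171 − 168 + 12 = 15.

15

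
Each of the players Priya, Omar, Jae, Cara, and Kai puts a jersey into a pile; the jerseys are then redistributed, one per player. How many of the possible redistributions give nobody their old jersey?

Count assignments avoiding every fixed point. For any j of the 5 players fixed to their old jersey, the other 5−j can be arranged in (5−j)! ways.
By inclusion–exclusion this is Σ_{j=0}^{5} (−1)^j C(5,j)·(5−j)!.
Computing: 120 − 120 + 60 − 20 + 5 − 1 = 44.

44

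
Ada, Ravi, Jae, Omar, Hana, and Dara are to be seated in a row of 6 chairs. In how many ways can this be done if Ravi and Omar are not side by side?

480

Of the 6! = 720 arrangements, those with Ravi and Omar adjacent number 2 × 5! = 240 (treat the pair as a block with 2 internal orders).
So 720 − 240 = 480 arrangements keep them apart.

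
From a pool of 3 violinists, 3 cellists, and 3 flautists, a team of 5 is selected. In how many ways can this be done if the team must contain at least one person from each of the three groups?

108

With no constraint there are C(9,5) = 126 possible selections.
Subtract selections that omit an entire group: no violinists → C(6,5) = 6; no cellists → C(6,5) = 6; no flautists → C(6,5) = 6.
Add back selections omitting two groups (i.e. drawn from a single group): C(3,5) + C(3,5) + C(3,5) = 0.
By inclusion–exclusion: 126 − 18 + 0 = 108.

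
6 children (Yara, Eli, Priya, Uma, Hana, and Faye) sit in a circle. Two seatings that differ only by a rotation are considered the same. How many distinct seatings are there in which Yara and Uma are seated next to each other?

Glue Yara and Uma into a block (2 internal orders). Seating 5 units around a circle gives (4)! arrangements.
So 2 × (4)! = 2 × 24 = 48.

48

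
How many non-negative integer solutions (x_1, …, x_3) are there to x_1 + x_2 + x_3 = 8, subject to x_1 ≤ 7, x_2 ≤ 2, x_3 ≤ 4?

Ignoring the caps, the number of non-negative solutions to x_1+…+x_3 = 8 is C(10,2) = 45.
Subtract solutions that violate a single cap (substitute x_i' = x_i − (cap_i+1)): x_1 ≥ 8 gives C(2,2) = 1; x_2 ≥ 3 gives C(7,2) = 21; x_3 ≥ 5 gives C(5,2) = 10. Together 32.
Add back pairs where two caps are both exceeded: 0 + 0 + 1 = 1.
By inclusion–exclusion the count is 45 − 32 + 1 = 14.

14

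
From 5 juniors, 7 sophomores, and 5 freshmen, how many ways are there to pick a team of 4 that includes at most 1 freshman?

Split by how many freshmen are chosen (0 through 1).
Sum: C(5,0)·C(12,4) + C(5,1)·C(12,3) = 495 + 1100 = 1595.

1595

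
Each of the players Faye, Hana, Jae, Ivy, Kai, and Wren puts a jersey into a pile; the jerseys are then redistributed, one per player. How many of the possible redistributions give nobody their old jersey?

Let Aᵢ be the assignments in which player i gets their old jersey. We want the size of the complement of A₁∪…∪A_6.
By inclusion–exclusion this is Σ_{j=0}^{6} (−1)^j C(6,j)·(6−j)!.
Computing: 720 − 720 + 360 − 120 + 30 − 6 + 1 = 265.

265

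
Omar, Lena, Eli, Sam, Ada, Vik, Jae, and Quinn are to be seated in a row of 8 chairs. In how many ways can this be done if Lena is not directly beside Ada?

30240

There are 8! = 40320 arrangements in all. If Lena and Ada are adjacent, merging them into one block gives 2·(7)! = 10080 arrangements.
So 40320 − 10080 = 30240 arrangements keep them apart.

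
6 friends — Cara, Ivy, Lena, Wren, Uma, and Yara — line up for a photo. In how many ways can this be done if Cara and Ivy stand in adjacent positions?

Treat {Cara, Ivy} as a single unit. There are 5 units to order, and the pair itself can be ordered 2 ways.
That gives 2 × 5! = 2 × 120 = 240.

240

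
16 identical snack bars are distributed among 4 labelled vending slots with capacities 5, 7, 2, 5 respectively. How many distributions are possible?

By stars and bars, unrestricted non-negative solutions to x_1+…+x_4 = 16 number C(16+3,3) = 969.
Subtract solutions that violate a single cap (substitute x_i' = x_i − (cap_i+1)): x_1 ≥ 6 gives C(13,3) = 286; x_2 ≥ 8 gives C(11,3) = 165; x_3 ≥ 3 gives C(16,3) = 560; x_4 ≥ 6 gives C(13,3) = 286. Together 1297.
Add back pairs where two caps are both exceeded: 10 + 120 + 35 + 56 + 10 + 120 = 351.
Subtract triples: 0 + 0 + 4 + 0 = 4.
By inclusion–exclusion the count is 969 − 1297 + 351 − 4 = 19.

19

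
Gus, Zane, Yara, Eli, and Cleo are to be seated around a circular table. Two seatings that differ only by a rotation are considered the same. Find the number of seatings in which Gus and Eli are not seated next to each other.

Without the restriction there are (4)! = 24 seatings.
Seatings with Gus beside Eli: treat them as a block with 2 internal orders, giving 2 × (3)! = 12.
Subtracting, 24 − 12 = 12.

12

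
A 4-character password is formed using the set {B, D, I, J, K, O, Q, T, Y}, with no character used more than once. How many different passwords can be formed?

Choose and order 4 of the 9 symbols: the first character has 9 options, the next 8, then 7, 6.
That product is 9 × 8 × 7 × 6 = 3024.

3024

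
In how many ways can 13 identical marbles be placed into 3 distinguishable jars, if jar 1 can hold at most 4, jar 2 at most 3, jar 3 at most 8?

Without the upper bounds there are C(15,2) = 105 ways to split 13 among 3 jars.
Subtract solutions that violate a single cap (substitute x_i' = x_i − (cap_i+1)): x_1 ≥ 5 gives C(10,2) = 45; x_2 ≥ 4 gives C(11,2) = 55; x_3 ≥ 9 gives C(6,2) = 15. Together 115.
Add back pairs where two caps are both exceeded: 15 + 0 + 1 = 16.
By inclusion–exclusion the count is 105 − 115 + 16 = 6.

6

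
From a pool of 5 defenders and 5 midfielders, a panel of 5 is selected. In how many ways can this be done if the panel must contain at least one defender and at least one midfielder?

250

Total 5-person selections from all 10: C(10,5) = 252.
Selections missing a whole group: no defenders → C(5,5) = 1; no midfielders → C(5,5) = 1.
Both groups omitted at once is impossible, so 252 − 2 = 250.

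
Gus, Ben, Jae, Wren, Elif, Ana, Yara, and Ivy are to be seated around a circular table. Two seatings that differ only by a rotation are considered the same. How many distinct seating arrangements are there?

5040

Seat Gus anywhere (absorbing the rotational symmetry), then permute the other 7: (7)! = 5040.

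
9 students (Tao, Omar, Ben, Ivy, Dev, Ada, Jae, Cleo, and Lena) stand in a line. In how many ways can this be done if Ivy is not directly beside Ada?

282240

Of the 9! = 362880 arrangements, those with Ivy and Ada adjacent number 2 × 8! = 80640 (treat the pair as a block with 2 internal orders).
So 362880 − 80640 = 282240 arrangements keep them apart.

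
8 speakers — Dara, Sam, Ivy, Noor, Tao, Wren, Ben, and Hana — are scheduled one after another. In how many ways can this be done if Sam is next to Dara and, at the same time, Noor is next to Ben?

2880

Treat {Sam,Dara} as one block (2 orders) and {Noor,Ben} as another (2 orders).
That leaves 6 units to arrange: 2 × 2 × 6! = 4 × 720 = 2880.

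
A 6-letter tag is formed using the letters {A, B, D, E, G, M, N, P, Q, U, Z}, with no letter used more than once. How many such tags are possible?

332640

This is a permutation of 6 out of 11: P(11,6) = 11!/5!.
That product is 11 × 10 × 9 × 8 × 7 × 6 = 332640.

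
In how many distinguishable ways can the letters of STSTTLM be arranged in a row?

420

The 7 letters of STSTTLM have repeats: S appearing twice and T appearing 3 times.
So there are 7! / (3!·2!) = 420 distinguishable arrangements.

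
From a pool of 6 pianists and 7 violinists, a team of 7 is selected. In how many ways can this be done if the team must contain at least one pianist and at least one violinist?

1715

With no constraint there are C(13,7) = 1716 possible selections.
Subtract selections that omit an entire group: no pianists → C(7,7) = 1; no violinists → C(6,7) = 0.
Both groups omitted at once is impossible, so 1716 − 1 = 1715.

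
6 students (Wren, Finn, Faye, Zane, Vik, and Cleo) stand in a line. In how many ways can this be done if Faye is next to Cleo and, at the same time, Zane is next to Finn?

96

Treat {Faye,Cleo} as one block (2 orders) and {Zane,Finn} as another (2 orders).
That leaves 4 units to arrange: 2 × 2 × 4! = 4 × 24 = 96.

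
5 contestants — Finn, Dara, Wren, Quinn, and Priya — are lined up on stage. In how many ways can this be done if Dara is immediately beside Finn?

Place the 3 others and the Dara-Finn pair as 4 objects in a line; the pair has 2 internal arrangements.
That gives 2 × 4! = 2 × 24 = 48.

48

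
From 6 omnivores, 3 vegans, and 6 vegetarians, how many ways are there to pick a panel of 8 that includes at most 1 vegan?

Split by how many vegans are chosen (0 through 1).
Sum: C(3,0)·C(12,8) + C(3,1)·C(12,7) = 495 + 2376 = 2871.

2871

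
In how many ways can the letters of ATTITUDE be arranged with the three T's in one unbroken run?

Treat the 3 copies of T as a single block. The multiset to arrange is then {TTT, A, D, E, I, U}, 6 items in all.
All 6 items are distinct, so there are (6)! = 720 arrangements.

720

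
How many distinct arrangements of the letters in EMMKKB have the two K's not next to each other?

Total arrangements of EMMKKB: 6!/(2!·2!) = 180.
Arrangements with the K's together: treat KK as one letter, giving (5)!/(2!) = 60.
Subtracting, 180 − 60 = 120 arrangements keep the K's apart.

120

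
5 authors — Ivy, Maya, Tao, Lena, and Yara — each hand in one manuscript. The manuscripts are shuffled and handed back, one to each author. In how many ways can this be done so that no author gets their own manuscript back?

Let Aᵢ be the assignments in which author i gets their own manuscript. We want the size of the complement of A₁∪…∪A_5.
By inclusion–exclusion this is Σ_{j=0}^{5} (−1)^j C(5,j)·(5−j)!.
Computing: 120 − 120 + 60 − 20 + 5 − 1 = 44.

44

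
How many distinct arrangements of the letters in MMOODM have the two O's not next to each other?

40

Total arrangements of MMOODM: 6!/(3!·2!) = 60.
If the two O's are adjacent, glue them into one block, leaving 5 items to arrange: (5)!/(3!) = 20 ways.
Hence 60 − 20 = 40.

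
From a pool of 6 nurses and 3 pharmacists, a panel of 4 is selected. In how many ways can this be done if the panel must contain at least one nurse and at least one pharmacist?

111

Unrestricted: C(9,4) = 126 ways to pick any 4 of the 9.
Selections missing a whole group: no nurses → C(3,4) = 0; no pharmacists → C(6,4) = 15.
Both groups omitted at once is impossible, so 126 − 15 = 111.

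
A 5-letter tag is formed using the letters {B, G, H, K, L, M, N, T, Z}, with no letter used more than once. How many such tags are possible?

With no repetition, fill the 5 letters in order: 9 choices, then 8, down to 5.
That product is 9 × 8 × 7 × 6 × 5 = 15120.

15120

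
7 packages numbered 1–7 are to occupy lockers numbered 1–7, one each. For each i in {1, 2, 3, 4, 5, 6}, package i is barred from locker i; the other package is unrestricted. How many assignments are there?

Let Aᵢ (for 1 ≤ i ≤ 6) be the placements that put package i in its forbidden locker. Any j of these fix j positions, leaving (7−j)! ways to fill the rest, and there are C(6,j) ways to pick which j.
By inclusion–exclusion, the number of valid placements is Σ_{j=0}^{6} (−1)^j C(6,j)·(7−j)!.
Computing: 5040 − 4320 + 1800 − 480 + 90 − 12 + 1 = 2119.

2119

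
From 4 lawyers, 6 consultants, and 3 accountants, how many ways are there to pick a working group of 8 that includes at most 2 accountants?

1035

Split by how many accountants are chosen (0 through 2).
Sum: C(3,0)·C(10,8) + C(3,1)·C(10,7) + C(3,2)·C(10,6) = 45 + 360 + 630 = 1035.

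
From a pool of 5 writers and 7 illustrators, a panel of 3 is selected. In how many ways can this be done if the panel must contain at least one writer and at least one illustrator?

Unrestricted: C(12,3) = 220 ways to pick any 3 of the 12.
Selections missing a whole group: no writers → C(7,3) = 35; no illustrators → C(5,3) = 10.
Both groups omitted at once is impossible, so 220 − 45 = 175.

175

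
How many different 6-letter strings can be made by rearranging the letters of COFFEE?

180

COFFEE has 6 letters with E appearing twice and F appearing twice.
The number of distinct arrangements is 6!/(2!·2!) = 720/4 = 180.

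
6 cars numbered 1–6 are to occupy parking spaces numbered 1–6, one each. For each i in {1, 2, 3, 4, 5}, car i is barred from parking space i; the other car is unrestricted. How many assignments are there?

309

Let Aᵢ (for 1 ≤ i ≤ 5) be the placements that put car i in its forbidden parking space. Any j of these fix j positions, leaving (6−j)! ways to fill the rest, and there are C(5,j) ways to pick which j.
By inclusion–exclusion, the number of valid placements is Σ_{j=0}^{5} (−1)^j C(5,j)·(6−j)!.
Computing: 720 − 600 + 240 − 60 + 10 − 1 = 309.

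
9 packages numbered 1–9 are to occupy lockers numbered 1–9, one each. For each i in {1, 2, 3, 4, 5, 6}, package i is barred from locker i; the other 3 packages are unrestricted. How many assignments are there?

Let Aᵢ (for 1 ≤ i ≤ 6) be the placements that put package i in its forbidden locker. Any j of these fix j positions, leaving (9−j)! ways to fill the rest, and there are C(6,j) ways to pick which j.
By inclusion–exclusion, the number of valid placements is Σ_{j=0}^{6} (−1)^j C(6,j)·(9−j)!.
Computing: 362880 − 241920 + 75600 − 14400 + 1800 − 144 + 6 = 183822.

183822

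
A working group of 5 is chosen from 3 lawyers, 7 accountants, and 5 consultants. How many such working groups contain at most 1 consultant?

1302

Split by how many consultants are chosen (0 through 1).
Sum: C(5,0)·C(10,5) + C(5,1)·C(10,4) = 252 + 1050 = 1302.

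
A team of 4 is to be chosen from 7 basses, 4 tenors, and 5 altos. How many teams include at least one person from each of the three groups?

Unrestricted: C(16,4) = 1820 ways to pick any 4 of the 16.
Subtract selections that omit an entire group: no basses → C(9,4) = 126; no tenors → C(12,4) = 495; no altos → C(11,4) = 330.
Add back selections omitting two groups (i.e. drawn from a single group): C(7,4) + C(4,4) + C(5,4) = 41.
By inclusion–exclusion: 1820 − 951 + 41 = 910.

910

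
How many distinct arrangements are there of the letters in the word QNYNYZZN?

1680

Letter multiplicities in QNYNYZZN: N×3, Q×1, Y×2, Z×2.
The number of distinct arrangements is 8!/(3!·2!·2!) = 40320/24 = 1680.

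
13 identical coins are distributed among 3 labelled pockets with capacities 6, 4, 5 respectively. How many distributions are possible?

Without the upper bounds there are C(15,2) = 105 ways to split 13 among 3 pockets.
Subtract solutions that violate a single cap (substitute x_i' = x_i − (cap_i+1)): x_1 ≥ 7 gives C(8,2) = 28; x_2 ≥ 5 gives C(10,2) = 45; x_3 ≥ 6 gives C(9,2) = 36. Together 109.
Add back pairs where two caps are both exceeded: 3 + 1 + 6 = 10.
By inclusion–exclusion the count is 105 − 109 + 10 = 6.

6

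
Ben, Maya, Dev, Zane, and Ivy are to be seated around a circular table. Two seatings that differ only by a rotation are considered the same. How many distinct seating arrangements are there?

Fix one person's seat to break rotational symmetry; the remaining 4 people can be arranged in (4)! = 24 ways.

24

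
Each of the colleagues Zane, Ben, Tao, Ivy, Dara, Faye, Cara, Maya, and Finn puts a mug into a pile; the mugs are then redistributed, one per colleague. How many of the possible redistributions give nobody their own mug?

133496

Count assignments avoiding every fixed point. For any j of the 9 colleagues fixed to their own mug, the other 9−j can be arranged in (9−j)! ways.
By inclusion–exclusion this is Σ_{j=0}^{9} (−1)^j C(9,j)·(9−j)!.
Computing: 362880 − 362880 + 181440 − 60480 + 15120 − 3024 + 504 − 72 + 9 − 1 = 133496.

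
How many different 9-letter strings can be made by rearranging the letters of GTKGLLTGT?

GTKGLLTGT has 9 letters with G appearing 3 times, L appearing twice, and T appearing 3 times.
So there are 9! / (3!·3!·2!) = 5040 distinguishable arrangements.

5040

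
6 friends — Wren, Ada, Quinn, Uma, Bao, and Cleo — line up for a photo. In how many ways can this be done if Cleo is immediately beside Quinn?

240

Treat {Cleo, Quinn} as a single unit. There are 5 units to order, and the pair itself can be ordered 2 ways.
So the count is 2·(5)! = 240.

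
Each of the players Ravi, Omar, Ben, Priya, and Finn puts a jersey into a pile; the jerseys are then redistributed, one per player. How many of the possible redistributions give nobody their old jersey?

Let Aᵢ be the assignments in which player i gets their old jersey. We want the size of the complement of A₁∪…∪A_5.
By inclusion–exclusion this is Σ_{j=0}^{5} (−1)^j C(5,j)·(5−j)!.
Computing: 120 − 120 + 60 − 20 + 5 − 1 = 44.

44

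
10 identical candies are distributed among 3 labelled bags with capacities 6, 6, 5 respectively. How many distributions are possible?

31

Ignoring the caps, the number of non-negative solutions to x_1+…+x_3 = 10 is C(12,2) = 66.
Subtract solutions that violate a single cap (substitute x_i' = x_i − (cap_i+1)): x_1 ≥ 7 gives C(5,2) = 10; x_2 ≥ 7 gives C(5,2) = 10; x_3 ≥ 6 gives C(6,2) = 15. Together 35.
No two caps can be exceeded simultaneously, so the pair terms are all 0.
By inclusion–exclusion the count is 66 − 35 + 0 = 31.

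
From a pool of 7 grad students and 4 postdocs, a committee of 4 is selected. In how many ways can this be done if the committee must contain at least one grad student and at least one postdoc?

294

With no constraint there are C(11,4) = 330 possible selections.
Selections missing a whole group: no grad students → C(4,4) = 1; no postdocs → C(7,4) = 35.
Both groups omitted at once is impossible, so 330 − 36 = 294.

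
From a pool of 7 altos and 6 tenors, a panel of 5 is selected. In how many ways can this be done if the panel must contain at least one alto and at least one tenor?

1260

Unrestricted: C(13,5) = 1287 ways to pick any 5 of the 13.
Subtract selections that omit an entire group: no altos → C(6,5) = 6; no tenors → C(7,5) = 21.
Both groups omitted at once is impossible, so 1287 − 27 = 1260.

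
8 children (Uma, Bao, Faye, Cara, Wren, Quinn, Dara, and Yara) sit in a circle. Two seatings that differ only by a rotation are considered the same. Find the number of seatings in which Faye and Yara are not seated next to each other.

3600

All circular seatings of 8 people number (7)! = 5040.
Those with Faye next to Yara: fuse the pair into one unit and seat 7 units around a circle — 2·(6)! = 1440.
Subtracting, 5040 − 1440 = 3600.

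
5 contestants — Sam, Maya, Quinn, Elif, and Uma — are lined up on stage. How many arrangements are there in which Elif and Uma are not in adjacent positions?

72

Of the 5! = 120 arrangements, those with Elif and Uma adjacent number 2 × 4! = 48 (treat the pair as a block with 2 internal orders).
So 120 − 48 = 72 arrangements keep them apart.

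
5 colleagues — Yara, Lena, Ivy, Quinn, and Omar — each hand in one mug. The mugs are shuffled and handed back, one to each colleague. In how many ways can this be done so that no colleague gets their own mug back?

44

This is the derangement count D_5: permutations of 5 items with no fixed point.
By inclusion–exclusion this is Σ_{j=0}^{5} (−1)^j C(5,j)·(5−j)!.
Computing: 120 − 120 + 60 − 20 + 5 − 1 = 44.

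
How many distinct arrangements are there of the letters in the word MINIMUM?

Letter multiplicities in MINIMUM: I×2, M×3, N×1, U×1.
The number of distinct arrangements is 7!/(3!·2!) = 5040/12 = 420.

420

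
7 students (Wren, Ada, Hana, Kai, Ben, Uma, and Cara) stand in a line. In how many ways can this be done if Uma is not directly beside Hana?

3600

Of the 7! = 5040 arrangements, those with Uma and Hana adjacent number 2 × 6! = 1440 (treat the pair as a block with 2 internal orders).
So 5040 − 1440 = 3600 arrangements keep them apart.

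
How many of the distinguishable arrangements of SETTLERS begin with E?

1260

Fix E in the first position and arrange the remaining 7 letters.
Those 7 letters have S appearing twice and T appearing twice, giving (7)!/(2!·2!) = 1260.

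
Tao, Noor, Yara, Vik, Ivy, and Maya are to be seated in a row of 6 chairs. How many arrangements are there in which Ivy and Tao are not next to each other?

Of the 6! = 720 arrangements, those with Ivy and Tao adjacent number 2 × 5! = 240 (treat the pair as a block with 2 internal orders).
Complementary counting: 720 − 240 = 480.

480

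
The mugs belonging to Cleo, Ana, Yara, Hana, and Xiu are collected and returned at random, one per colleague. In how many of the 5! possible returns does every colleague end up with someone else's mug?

44

Let Aᵢ be the assignments in which colleague i gets their own mug. We want the size of the complement of A₁∪…∪A_5.
By inclusion–exclusion this is Σ_{j=0}^{5} (−1)^j C(5,j)·(5−j)!.
Computing: 120 − 120 + 60 − 20 + 5 − 1 = 44.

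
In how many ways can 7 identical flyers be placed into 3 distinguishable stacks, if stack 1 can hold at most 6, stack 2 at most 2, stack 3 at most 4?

14

Without the upper bounds there are C(9,2) = 36 ways to split 7 among 3 stacks.
Subtract solutions that violate a single cap (substitute x_i' = x_i − (cap_i+1)): x_1 ≥ 7 gives C(2,2) = 1; x_2 ≥ 3 gives C(6,2) = 15; x_3 ≥ 5 gives C(4,2) = 6. Together 22.
No two caps can be exceeded simultaneously, so the pair terms are all 0.
By inclusion–exclusion the count is 36 − 22 + 0 = 14.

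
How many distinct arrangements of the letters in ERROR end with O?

Fix O in the last position and arrange the remaining 4 letters.
Those 4 letters have R appearing 3 times, giving (4)!/(3!) = 4.

4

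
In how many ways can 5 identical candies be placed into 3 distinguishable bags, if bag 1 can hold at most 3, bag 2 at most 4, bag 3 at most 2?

Without the upper bounds there are C(7,2) = 21 ways to split 5 among 3 bags.
Subtract solutions that violate a single cap (substitute x_i' = x_i − (cap_i+1)): x_1 ≥ 4 gives C(3,2) = 3; x_2 ≥ 5 gives C(2,2) = 1; x_3 ≥ 3 gives C(4,2) = 6. Together 10.
No two caps can be exceeded simultaneously, so the pair terms are all 0.
By inclusion–exclusion the count is 21 − 10 + 0 = 11.

11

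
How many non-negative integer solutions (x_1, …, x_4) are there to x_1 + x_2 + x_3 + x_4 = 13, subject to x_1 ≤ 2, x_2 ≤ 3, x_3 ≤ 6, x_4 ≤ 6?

Ignoring the caps, the number of non-negative solutions to x_1+…+x_4 = 13 is C(16,3) = 560.
Subtract solutions that violate a single cap (substitute x_i' = x_i − (cap_i+1)): x_1 ≥ 3 gives C(13,3) = 286; x_2 ≥ 4 gives C(12,3) = 220; x_3 ≥ 7 gives C(9,3) = 84; x_4 ≥ 7 gives C(9,3) = 84. Together 674.
Add back pairs where two caps are both exceeded: 84 + 20 + 20 + 10 + 10 + 0 = 144.
By inclusion–exclusion the count is 560 − 674 + 144 = 30.

30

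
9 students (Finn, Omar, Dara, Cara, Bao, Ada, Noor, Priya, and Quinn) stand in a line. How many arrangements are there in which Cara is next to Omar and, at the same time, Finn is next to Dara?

20160

Treat {Cara,Omar} as one block (2 orders) and {Finn,Dara} as another (2 orders).
That leaves 7 units to arrange: 2 × 2 × 7! = 4 × 5040 = 20160.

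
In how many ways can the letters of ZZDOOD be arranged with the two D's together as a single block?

30

Treat the 2 copies of D as a single block. The multiset to arrange is then {DD, O, O, Z, Z}, 5 items in all.
That gives (5)!/(2!·2!) = 30 arrangements.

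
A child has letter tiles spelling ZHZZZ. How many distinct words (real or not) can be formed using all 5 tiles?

5

Letter multiplicities in ZHZZZ: H×1, Z×4.
So there are 5! / (4!) = 5 distinguishable arrangements.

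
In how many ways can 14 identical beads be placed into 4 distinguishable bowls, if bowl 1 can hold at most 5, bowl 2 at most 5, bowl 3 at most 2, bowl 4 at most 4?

Ignoring the caps, the number of non-negative solutions to x_1+…+x_4 = 14 is C(17,3) = 680.
Subtract solutions that violate a single cap (substitute x_i' = x_i − (cap_i+1)): x_1 ≥ 6 gives C(11,3) = 165; x_2 ≥ 6 gives C(11,3) = 165; x_3 ≥ 3 gives C(14,3) = 364; x_4 ≥ 5 gives C(12,3) = 220. Together 914.
Add back pairs where two caps are both exceeded: 10 + 56 + 20 + 56 + 20 + 84 = 246.
Subtract triples: 0 + 0 + 1 + 1 = 2.
By inclusion–exclusion the count is 680 − 914 + 246 − 2 = 10.

10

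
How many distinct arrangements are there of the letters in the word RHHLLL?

Letter multiplicities in RHHLLL: H×2, L×3, R×1.
So there are 6! / (3!·2!) = 60 distinguishable arrangements.

60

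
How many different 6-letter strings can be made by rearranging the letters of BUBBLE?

The 6 letters of BUBBLE have repeats: B appearing 3 times.
Dividing 6! = 720 by 3! = 6 for the repeated letters gives 120.

120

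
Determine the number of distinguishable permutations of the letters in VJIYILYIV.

15120

Letter multiplicities in VJIYILYIV: I×3, J×1, L×1, V×2, Y×2.
The number of distinct arrangements is 9!/(3!·2!·2!) = 362880/24 = 15120.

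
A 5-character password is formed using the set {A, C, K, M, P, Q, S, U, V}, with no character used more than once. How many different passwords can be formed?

Choose and order 5 of the 9 symbols: the first character has 9 options, the next 8, and so on down to 5.
That product is 9 × 8 × 7 × 6 × 5 = 15120.

15120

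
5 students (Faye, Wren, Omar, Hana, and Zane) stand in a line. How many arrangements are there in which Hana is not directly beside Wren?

There are 5! = 120 arrangements in all. If Hana and Wren are adjacent, merging them into one block gives 2·(4)! = 48 arrangements.
Complementary counting: 120 − 48 = 72.

72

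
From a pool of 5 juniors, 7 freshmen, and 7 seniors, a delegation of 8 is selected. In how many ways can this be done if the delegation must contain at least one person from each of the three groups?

71589

Total 8-person selections from all 19: C(19,8) = 75582.
Subtract selections that omit an entire group: no juniors → C(14,8) = 3003; no freshmen → C(12,8) = 495; no seniors → C(12,8) = 495.
Add back selections omitting two groups (i.e. drawn from a single group): C(5,8) + C(7,8) + C(7,8) = 0.
By inclusion–exclusion: 75582 − 3993 + 0 = 71589.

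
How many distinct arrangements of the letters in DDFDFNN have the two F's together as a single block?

60

Treat the 2 copies of F as a single block. The multiset to arrange is then {FF, D, D, D, N, N}, 6 items in all.
That gives (6)!/(3!·2!) = 60 arrangements.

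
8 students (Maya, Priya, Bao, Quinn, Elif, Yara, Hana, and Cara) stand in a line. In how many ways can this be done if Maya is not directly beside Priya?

30240

There are 8! = 40320 arrangements in all. If Maya and Priya are adjacent, merging them into one block gives 2·(7)! = 10080 arrangements.
So 40320 − 10080 = 30240 arrangements keep them apart.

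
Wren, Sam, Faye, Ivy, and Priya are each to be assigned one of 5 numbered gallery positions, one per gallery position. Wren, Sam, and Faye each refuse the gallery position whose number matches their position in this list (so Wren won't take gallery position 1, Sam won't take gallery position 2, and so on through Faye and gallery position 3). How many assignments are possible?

Let Aᵢ (for i ∈ {1, 2, 3}) be the placements that put person i in their forbidden gallery position. Any j of these fix j positions, leaving (5−j)! ways to fill the rest, and there are C(3,j) ways to pick which j.
By inclusion–exclusion, the number of valid placements is Σ_{j=0}^{3} (−1)^j C(3,j)·(5−j)!.
Computing: 120 − 72 + 18 − 2 = 64.

64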